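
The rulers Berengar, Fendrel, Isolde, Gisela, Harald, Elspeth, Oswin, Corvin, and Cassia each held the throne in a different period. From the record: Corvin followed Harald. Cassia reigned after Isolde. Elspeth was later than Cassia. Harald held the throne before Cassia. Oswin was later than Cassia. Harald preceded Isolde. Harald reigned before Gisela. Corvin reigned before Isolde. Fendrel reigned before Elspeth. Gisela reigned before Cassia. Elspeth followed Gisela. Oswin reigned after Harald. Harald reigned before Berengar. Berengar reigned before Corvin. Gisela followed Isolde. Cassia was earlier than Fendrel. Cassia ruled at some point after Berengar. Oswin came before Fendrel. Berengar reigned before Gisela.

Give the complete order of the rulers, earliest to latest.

Harald, Berengar, Corvin, Isolde, Gisela, Cassia, Oswin, Fendrel, Elspeth

The constraints fix every adjacent pair, so only one ordering works:
Harald → Berengar → Corvin → Isolde → Gisela → Cassia → Oswin → Fendrel → Elspeth.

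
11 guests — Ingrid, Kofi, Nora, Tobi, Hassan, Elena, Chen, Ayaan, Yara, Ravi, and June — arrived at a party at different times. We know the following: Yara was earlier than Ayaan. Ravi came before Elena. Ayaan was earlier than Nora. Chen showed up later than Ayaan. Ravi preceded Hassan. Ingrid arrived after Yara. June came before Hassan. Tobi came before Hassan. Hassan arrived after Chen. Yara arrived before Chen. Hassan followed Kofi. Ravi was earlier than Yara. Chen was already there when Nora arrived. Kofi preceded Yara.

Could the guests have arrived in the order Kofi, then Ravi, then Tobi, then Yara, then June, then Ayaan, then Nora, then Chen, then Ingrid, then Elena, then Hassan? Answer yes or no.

no

The constraints require Chen before Nora, but in the proposed sequence Nora appears ahead of Chen. That one violation is enough.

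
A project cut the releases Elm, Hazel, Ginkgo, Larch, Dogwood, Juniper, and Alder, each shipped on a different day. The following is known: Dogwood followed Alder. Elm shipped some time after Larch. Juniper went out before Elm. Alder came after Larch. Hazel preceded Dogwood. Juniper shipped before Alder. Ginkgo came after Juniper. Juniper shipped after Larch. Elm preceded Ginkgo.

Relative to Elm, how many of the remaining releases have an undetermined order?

Forced before Elm: Juniper and Larch; forced after Elm: Ginkgo.
That leaves Alder, Dogwood, and Hazel with no forced order relative to Elm — 3.

3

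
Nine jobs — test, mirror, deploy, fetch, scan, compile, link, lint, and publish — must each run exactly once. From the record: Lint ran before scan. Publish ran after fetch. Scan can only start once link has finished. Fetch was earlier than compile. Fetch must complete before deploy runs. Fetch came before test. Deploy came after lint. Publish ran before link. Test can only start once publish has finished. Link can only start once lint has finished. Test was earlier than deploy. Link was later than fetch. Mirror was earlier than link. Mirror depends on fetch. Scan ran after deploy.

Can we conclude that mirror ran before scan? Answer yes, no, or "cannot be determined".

Chain the constraints: mirror → link → scan. Each link is directly stated, so mirror comes before scan.

yes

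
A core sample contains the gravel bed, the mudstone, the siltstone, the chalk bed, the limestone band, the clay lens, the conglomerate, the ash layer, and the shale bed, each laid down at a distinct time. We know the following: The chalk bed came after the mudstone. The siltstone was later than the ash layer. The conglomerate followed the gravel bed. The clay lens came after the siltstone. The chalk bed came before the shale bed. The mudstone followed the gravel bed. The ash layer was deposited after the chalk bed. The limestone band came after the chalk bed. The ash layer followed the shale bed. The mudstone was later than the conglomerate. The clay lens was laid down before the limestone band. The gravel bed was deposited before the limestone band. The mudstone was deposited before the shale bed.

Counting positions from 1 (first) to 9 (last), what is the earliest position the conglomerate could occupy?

2

The gravel bed must come before the conglomerate — 1 forced predecessor.
Nothing else is forced ahead of the conglomerate, so its earliest slot is position 1 + 1 = 2.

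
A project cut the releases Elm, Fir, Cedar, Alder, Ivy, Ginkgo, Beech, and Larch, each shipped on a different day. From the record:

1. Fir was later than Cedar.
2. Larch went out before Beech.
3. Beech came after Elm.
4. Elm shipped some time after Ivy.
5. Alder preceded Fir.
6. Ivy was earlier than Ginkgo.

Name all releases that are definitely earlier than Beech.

Elm, Ivy, Larch

Directly stated before Beech: Elm and Larch.
Ivy reaches Beech via Ivy → Elm → Beech.
No chain forces Ginkgo (or any of the others) ahead of Beech.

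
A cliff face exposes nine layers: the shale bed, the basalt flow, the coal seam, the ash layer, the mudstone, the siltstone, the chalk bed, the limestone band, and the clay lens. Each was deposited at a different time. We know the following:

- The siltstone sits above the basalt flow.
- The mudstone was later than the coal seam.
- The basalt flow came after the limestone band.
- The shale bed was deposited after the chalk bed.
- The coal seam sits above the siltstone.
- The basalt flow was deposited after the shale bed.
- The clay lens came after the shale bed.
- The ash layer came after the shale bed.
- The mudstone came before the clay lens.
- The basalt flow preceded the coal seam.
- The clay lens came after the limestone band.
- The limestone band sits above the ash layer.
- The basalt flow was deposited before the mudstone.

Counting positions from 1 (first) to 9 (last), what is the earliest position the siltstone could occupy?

The ash layer, the basalt flow, the chalk bed, the limestone band, and the shale bed must all come before the siltstone — 5 forced predecessors.
Nothing else is forced ahead of the siltstone, so its earliest slot is position 5 + 1 = 6.

6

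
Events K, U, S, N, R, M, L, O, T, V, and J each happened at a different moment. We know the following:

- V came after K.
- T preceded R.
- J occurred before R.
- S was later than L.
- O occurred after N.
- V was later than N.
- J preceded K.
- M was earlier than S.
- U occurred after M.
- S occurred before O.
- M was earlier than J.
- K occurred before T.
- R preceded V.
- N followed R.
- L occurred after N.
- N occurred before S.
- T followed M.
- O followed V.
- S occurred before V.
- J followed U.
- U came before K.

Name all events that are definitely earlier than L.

J, K, M, N, R, T, U

Directly stated before L: N.
J reaches L via J → R → N → L.
K reaches L via K → T → R → N → L.
M reaches L via M → T → R → N → L.
Likewise R, T, and U each reach L by chaining the stated constraints.
No chain forces V (or any of the others) ahead of L.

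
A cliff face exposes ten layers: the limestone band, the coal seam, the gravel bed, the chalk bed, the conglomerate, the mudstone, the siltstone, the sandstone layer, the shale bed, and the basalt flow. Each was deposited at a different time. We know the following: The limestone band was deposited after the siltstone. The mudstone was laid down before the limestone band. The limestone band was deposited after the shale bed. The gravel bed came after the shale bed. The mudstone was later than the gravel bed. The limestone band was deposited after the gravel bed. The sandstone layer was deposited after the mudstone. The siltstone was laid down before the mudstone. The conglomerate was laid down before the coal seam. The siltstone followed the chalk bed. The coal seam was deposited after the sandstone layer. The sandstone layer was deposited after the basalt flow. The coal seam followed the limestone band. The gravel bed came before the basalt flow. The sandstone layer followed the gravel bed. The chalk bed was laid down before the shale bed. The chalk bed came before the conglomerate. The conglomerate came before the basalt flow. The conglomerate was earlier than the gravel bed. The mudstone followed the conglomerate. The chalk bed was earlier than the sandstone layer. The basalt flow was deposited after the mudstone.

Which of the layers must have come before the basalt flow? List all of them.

the chalk bed, the conglomerate, the gravel bed, the mudstone, the shale bed, the siltstone

Directly stated before the basalt flow: the conglomerate, the gravel bed, and the mudstone.
The chalk bed reaches the basalt flow via the chalk bed → the conglomerate → the basalt flow.
The shale bed reaches the basalt flow via the shale bed → the gravel bed → the basalt flow.
The siltstone reaches the basalt flow via the siltstone → the mudstone → the basalt flow.
No chain forces the coal seam (or any of the others) ahead of the basalt flow.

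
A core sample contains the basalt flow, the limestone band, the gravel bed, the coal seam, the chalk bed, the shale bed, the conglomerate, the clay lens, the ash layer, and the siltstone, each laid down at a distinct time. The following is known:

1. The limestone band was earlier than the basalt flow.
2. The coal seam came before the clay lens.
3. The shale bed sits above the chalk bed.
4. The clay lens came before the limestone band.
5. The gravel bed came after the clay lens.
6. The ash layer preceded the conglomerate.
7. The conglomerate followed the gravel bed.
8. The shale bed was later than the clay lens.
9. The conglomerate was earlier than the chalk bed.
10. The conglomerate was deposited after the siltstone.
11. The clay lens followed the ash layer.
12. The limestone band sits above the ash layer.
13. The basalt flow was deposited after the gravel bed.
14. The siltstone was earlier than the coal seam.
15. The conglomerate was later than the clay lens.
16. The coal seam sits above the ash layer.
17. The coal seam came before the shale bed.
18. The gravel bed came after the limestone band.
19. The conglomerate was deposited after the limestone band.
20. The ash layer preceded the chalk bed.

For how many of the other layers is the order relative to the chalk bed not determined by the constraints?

Forced before the chalk bed: the ash layer, the clay lens, the coal seam, the conglomerate, the gravel bed, the limestone band, and the siltstone; forced after the chalk bed: the shale bed.
That leaves the basalt flow with no forced order relative to the chalk bed — 1.

1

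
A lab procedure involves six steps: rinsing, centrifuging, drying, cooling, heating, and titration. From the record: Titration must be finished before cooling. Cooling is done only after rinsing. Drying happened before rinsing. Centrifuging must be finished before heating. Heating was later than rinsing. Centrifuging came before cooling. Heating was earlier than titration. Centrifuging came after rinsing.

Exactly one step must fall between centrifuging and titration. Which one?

heating

Tracing the constraints gives centrifuging → heating → titration, so heating sits after centrifuging and before titration.
No other step is forced both after centrifuging and before titration.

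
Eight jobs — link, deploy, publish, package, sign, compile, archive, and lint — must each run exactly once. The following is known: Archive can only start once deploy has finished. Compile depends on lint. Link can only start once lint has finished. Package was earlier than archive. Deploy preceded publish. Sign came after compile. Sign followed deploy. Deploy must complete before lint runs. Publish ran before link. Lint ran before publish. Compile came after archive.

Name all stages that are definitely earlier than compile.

Directly stated before compile: archive and lint.
Deploy reaches compile via deploy → lint → compile.
Package reaches compile via package → archive → compile.

archive, deploy, lint, package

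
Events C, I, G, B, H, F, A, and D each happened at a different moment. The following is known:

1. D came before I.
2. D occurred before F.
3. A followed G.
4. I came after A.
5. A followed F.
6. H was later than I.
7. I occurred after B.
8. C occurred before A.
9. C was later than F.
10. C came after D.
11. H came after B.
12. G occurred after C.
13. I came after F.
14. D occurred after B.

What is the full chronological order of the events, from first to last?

The constraints fix every adjacent pair, so only one ordering works:
B → D → F → C → G → A → I → H.

B, D, F, C, G, A, I, H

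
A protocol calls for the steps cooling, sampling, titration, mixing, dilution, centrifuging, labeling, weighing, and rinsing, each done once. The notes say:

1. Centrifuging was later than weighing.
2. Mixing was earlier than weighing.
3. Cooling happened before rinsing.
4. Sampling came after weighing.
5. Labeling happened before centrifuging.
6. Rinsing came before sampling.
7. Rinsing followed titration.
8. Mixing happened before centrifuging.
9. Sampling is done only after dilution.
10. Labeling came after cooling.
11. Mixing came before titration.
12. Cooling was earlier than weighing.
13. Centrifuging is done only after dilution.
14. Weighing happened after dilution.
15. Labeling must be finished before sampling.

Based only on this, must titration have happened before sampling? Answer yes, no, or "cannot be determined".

yes

Chain the constraints: titration → rinsing → sampling. Each link is directly stated, so titration comes before sampling.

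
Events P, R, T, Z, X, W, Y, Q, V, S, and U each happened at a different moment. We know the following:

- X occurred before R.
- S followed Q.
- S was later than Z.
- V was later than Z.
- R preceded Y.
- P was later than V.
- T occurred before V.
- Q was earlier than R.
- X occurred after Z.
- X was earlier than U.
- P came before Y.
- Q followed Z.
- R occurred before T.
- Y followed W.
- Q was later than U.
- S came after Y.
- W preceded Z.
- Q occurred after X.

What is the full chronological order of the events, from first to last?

The constraints fix every adjacent pair, so only one ordering works:
W → Z → X → U → Q → R → T → V → P → Y → S.

W, Z, X, U, Q, R, T, V, P, Y, S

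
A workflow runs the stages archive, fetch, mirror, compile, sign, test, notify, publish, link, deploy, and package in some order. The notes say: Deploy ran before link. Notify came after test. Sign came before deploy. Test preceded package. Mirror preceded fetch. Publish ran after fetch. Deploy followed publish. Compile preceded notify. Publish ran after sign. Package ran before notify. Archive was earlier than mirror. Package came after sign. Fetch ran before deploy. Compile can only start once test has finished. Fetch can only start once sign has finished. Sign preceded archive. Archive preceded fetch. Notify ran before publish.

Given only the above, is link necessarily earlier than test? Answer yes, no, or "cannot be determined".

Tracing the constraints gives test → notify → publish → deploy → link, so test must come before link.
That means link cannot be before test.

no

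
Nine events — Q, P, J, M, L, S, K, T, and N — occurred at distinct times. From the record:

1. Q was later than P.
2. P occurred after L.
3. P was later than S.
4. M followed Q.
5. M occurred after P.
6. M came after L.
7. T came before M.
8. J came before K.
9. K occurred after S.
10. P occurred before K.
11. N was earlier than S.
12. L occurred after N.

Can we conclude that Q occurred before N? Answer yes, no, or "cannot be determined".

no

Tracing the constraints gives N → S → P → Q, so N must come before Q.
That means Q cannot be before N.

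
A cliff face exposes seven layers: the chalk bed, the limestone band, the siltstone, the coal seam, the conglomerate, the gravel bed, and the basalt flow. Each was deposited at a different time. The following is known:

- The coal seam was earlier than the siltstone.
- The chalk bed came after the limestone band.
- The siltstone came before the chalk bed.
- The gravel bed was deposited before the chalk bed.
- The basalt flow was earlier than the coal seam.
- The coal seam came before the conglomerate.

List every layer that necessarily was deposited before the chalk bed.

Directly stated before the chalk bed: the gravel bed, the limestone band, and the siltstone.
The basalt flow reaches the chalk bed via the basalt flow → the coal seam → the siltstone → the chalk bed.
The coal seam reaches the chalk bed via the coal seam → the siltstone → the chalk bed.

the basalt flow, the coal seam, the gravel bed, the limestone band, the siltstone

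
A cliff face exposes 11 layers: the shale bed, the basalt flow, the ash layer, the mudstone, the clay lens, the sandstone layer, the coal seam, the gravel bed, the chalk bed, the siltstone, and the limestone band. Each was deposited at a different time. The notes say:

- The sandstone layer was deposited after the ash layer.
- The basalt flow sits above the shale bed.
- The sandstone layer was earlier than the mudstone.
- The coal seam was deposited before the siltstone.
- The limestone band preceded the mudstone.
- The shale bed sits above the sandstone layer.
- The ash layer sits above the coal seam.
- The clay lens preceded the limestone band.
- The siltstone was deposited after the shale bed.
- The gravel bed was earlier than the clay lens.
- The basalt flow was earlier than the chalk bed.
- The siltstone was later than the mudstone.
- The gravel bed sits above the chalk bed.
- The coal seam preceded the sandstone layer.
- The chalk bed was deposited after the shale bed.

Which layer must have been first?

The coal seam has a chain of constraints placing it before every other layer, so the coal seam must be first.

the coal seam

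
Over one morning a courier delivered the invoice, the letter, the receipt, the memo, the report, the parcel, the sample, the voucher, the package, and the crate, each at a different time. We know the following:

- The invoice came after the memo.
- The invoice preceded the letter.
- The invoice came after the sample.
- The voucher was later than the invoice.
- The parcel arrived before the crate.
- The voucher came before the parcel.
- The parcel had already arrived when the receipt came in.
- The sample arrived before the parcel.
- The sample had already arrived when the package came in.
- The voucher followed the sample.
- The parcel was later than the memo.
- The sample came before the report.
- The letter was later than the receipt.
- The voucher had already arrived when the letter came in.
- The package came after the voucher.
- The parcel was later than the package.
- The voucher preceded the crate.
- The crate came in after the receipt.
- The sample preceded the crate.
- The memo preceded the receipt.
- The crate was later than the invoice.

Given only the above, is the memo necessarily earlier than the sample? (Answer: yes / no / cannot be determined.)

No chain of stated constraints runs from the memo to the sample, and none runs from the sample to the memo either.
So the relative order of the memo and the sample is not fixed by the given facts.

cannot be determined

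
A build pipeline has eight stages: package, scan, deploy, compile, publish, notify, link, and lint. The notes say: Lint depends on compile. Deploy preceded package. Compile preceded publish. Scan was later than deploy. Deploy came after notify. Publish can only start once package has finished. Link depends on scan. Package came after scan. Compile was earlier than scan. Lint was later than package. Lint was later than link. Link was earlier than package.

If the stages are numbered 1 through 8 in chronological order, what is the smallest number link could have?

5

Compile, deploy, notify, and scan must all come before link — 4 forced predecessors.
Nothing else is forced ahead of link, so its earliest slot is position 4 + 1 = 5.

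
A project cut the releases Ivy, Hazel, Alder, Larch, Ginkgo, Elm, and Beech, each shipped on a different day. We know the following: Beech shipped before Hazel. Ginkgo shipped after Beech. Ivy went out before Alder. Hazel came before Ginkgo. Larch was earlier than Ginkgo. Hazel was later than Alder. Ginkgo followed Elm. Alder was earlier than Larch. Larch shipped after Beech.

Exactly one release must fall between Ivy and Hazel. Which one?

Alder

Tracing the constraints gives Ivy → Alder → Hazel, so Alder sits after Ivy and before Hazel.
No other release is forced both after Ivy and before Hazel.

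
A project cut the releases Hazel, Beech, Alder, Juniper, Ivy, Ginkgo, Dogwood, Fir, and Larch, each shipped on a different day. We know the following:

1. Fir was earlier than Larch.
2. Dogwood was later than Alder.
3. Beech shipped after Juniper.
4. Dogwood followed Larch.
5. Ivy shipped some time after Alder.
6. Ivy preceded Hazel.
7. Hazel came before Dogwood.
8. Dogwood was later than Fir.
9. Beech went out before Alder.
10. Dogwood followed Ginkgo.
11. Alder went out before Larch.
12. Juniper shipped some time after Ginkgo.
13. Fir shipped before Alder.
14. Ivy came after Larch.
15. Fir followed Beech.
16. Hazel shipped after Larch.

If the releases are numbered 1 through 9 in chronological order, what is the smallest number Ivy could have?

Alder, Beech, Fir, Ginkgo, Juniper, and Larch must all come before Ivy — 6 forced predecessors.
Nothing else is forced ahead of Ivy, so its earliest slot is position 6 + 1 = 7.

7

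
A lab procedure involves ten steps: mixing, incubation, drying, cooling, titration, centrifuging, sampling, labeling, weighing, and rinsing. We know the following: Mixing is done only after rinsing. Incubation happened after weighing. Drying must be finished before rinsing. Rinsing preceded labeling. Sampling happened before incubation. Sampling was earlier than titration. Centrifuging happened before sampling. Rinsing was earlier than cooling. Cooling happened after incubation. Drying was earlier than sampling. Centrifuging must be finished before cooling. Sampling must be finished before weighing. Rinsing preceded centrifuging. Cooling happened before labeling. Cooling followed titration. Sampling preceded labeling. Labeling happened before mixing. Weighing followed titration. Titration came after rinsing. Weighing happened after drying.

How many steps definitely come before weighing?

5

Directly stated before weighing: drying, sampling, and titration.
Centrifuging reaches weighing via centrifuging → sampling → weighing.
Rinsing reaches weighing via rinsing → titration → weighing.
No chain forces mixing (or any of the others) ahead of weighing.
That's centrifuging, drying, rinsing, sampling, and titration — 5 in all.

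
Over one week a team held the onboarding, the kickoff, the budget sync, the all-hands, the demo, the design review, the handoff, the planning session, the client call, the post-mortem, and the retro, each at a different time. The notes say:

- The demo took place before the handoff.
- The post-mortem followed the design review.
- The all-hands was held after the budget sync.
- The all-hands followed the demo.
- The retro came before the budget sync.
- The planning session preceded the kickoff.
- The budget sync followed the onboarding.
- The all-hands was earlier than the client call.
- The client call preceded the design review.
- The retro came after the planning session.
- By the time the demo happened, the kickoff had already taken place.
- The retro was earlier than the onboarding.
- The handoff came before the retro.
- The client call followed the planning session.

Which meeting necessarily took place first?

the planning session

The planning session has a chain of constraints placing it before every other meeting, so the planning session must be first.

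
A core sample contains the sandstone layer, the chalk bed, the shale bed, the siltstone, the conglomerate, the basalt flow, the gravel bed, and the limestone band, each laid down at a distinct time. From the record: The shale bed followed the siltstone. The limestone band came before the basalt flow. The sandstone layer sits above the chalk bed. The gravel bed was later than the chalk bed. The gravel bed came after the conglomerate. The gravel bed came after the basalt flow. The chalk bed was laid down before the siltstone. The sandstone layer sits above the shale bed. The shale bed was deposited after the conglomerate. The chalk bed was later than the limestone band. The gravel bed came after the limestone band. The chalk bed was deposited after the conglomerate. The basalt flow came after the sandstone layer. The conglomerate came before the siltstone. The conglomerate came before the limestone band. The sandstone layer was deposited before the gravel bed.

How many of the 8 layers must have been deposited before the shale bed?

Directly stated before the shale bed: the conglomerate and the siltstone.
The chalk bed reaches the shale bed via the chalk bed → the siltstone → the shale bed.
The limestone band reaches the shale bed via the limestone band → the chalk bed → the siltstone → the shale bed.
No chain forces the sandstone layer (or any of the others) ahead of the shale bed.
That's the chalk bed, the conglomerate, the limestone band, and the siltstone — 4 in all.

4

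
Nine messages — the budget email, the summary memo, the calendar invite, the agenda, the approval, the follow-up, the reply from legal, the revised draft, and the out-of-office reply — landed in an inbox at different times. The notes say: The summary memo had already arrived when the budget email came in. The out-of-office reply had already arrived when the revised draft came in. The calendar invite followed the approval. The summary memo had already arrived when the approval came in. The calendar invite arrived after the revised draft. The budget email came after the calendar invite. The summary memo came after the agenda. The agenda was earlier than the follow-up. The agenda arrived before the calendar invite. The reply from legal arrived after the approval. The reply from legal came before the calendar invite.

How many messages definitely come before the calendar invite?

Directly stated before the calendar invite: the agenda, the approval, the reply from legal, and the revised draft.
The out-of-office reply reaches the calendar invite via the out-of-office reply → the revised draft → the calendar invite.
The summary memo reaches the calendar invite via the summary memo → the approval → the calendar invite.
That's the agenda, the approval, the out-of-office reply, the reply from legal, the revised draft, and the summary memo — 6 in all.

6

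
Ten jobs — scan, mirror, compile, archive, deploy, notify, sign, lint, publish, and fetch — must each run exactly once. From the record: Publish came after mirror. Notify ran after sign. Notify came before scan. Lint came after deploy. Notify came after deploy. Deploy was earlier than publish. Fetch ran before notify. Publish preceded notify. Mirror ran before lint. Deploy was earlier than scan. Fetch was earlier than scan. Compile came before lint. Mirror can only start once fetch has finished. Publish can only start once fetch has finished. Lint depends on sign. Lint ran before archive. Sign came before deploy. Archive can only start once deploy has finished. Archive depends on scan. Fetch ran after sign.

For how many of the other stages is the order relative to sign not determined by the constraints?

Forced after sign: archive, deploy, fetch, lint, mirror, notify, publish, and scan.
That leaves compile with no forced order relative to sign — 1.

1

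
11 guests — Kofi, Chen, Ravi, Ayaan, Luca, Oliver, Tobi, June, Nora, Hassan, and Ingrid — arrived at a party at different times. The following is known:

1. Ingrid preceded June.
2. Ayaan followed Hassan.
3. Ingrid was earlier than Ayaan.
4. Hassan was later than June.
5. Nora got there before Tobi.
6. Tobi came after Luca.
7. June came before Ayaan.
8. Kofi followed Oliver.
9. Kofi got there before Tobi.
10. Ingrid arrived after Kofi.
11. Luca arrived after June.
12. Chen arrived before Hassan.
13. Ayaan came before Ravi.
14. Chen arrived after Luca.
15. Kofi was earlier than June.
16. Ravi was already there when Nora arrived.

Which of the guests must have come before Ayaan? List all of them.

Directly stated before Ayaan: Hassan, Ingrid, and June.
Chen reaches Ayaan via Chen → Hassan → Ayaan.
Kofi reaches Ayaan via Kofi → June → Ayaan.
Luca reaches Ayaan via Luca → Chen → Hassan → Ayaan.
Likewise Oliver reaches Ayaan by chaining the stated constraints.

Chen, Hassan, Ingrid, June, Kofi, Luca, Oliver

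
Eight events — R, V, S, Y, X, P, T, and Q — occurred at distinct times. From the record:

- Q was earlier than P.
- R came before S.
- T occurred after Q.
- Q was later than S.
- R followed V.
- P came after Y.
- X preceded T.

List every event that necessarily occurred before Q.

R, S, V

Directly stated before Q: S.
R reaches Q via R → S → Q.
V reaches Q via V → R → S → Q.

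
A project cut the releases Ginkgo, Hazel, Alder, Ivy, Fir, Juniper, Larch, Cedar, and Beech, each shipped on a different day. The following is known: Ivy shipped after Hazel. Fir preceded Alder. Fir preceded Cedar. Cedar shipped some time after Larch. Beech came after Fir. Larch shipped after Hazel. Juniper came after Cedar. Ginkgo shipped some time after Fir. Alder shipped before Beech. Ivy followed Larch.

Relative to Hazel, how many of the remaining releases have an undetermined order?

4

Forced after Hazel: Cedar, Ivy, Juniper, and Larch.
That leaves Alder, Beech, Fir, and Ginkgo with no forced order relative to Hazel — 4.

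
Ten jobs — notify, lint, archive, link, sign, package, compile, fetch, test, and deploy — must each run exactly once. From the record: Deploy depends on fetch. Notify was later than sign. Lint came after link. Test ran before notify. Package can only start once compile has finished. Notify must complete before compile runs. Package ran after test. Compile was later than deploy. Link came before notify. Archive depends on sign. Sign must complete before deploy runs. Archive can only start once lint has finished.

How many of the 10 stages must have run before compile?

Directly stated before compile: deploy and notify.
Fetch reaches compile via fetch → deploy → compile.
Link reaches compile via link → notify → compile.
Sign reaches compile via sign → deploy → compile.
Likewise test reaches compile by chaining the stated constraints.
No chain forces archive (or any of the others) ahead of compile.
That's deploy, fetch, link, notify, sign, and test — 6 in all.

6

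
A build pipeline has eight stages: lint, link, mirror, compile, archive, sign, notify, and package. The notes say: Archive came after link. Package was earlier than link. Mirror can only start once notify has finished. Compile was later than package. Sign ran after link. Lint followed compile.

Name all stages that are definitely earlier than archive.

link, package

Directly stated before archive: link.
Package reaches archive via package → link → archive.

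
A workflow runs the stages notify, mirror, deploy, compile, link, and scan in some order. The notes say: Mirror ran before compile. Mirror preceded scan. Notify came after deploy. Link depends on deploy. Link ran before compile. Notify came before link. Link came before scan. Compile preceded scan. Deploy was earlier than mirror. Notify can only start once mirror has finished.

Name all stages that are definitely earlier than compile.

Directly stated before compile: link and mirror.
Deploy reaches compile via deploy → mirror → compile.
Notify reaches compile via notify → link → compile.
No chain forces scan ahead of compile.

deploy, link, mirror, notify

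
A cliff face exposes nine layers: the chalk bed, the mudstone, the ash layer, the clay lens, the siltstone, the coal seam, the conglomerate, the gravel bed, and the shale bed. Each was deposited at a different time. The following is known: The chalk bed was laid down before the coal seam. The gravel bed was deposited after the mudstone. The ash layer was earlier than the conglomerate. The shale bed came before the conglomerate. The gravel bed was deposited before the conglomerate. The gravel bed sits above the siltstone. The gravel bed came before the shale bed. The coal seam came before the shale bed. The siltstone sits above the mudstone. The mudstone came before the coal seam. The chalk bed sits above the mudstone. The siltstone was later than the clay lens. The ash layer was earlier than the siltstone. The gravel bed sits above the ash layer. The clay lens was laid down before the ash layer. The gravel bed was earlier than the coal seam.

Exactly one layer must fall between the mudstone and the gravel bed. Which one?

the siltstone

Tracing the constraints gives the mudstone → the siltstone → the gravel bed, so the siltstone sits after the mudstone and before the gravel bed.
No other layer is forced both after the mudstone and before the gravel bed.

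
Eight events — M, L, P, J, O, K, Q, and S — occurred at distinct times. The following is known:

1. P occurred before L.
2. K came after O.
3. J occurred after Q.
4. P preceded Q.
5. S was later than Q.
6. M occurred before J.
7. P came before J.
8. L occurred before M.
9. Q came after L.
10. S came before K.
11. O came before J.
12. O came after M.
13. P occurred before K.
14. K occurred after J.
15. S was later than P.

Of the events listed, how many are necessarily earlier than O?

3

Directly stated before O: M.
L reaches O via L → M → O.
P reaches O via P → L → M → O.
No chain forces J (or any of the others) ahead of O.
That's L, M, and P — 3 in all.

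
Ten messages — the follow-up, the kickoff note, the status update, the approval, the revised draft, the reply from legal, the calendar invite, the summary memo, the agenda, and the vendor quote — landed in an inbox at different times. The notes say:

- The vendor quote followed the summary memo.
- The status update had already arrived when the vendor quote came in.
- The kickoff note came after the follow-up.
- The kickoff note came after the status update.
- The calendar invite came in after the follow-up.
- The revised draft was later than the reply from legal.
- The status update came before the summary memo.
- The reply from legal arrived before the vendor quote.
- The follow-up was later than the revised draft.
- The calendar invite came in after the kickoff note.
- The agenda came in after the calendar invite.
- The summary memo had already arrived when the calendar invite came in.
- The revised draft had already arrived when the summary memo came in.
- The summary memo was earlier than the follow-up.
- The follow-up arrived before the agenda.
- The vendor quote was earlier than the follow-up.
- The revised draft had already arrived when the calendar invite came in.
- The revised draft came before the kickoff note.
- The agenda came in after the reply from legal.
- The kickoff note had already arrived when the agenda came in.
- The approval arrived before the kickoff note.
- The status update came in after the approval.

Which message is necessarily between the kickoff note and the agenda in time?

the calendar invite

Tracing the constraints gives the kickoff note → the calendar invite → the agenda, so the calendar invite sits after the kickoff note and before the agenda.
No other message is forced both after the kickoff note and before the agenda.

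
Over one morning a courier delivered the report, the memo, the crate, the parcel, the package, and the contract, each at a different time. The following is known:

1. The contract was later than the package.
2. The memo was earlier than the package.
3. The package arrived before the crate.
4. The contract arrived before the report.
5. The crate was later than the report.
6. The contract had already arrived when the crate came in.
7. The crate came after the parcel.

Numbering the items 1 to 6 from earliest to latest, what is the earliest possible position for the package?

The memo must come before the package — 1 forced predecessor.
Nothing else is forced ahead of the package, so its earliest slot is position 1 + 1 = 2.

2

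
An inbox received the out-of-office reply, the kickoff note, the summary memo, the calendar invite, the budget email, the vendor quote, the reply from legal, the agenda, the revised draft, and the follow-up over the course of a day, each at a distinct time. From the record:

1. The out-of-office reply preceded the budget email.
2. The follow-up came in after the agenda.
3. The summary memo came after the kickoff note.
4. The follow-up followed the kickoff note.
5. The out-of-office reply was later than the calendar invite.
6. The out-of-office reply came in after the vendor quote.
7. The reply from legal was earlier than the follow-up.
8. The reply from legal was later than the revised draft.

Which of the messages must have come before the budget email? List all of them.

the calendar invite, the out-of-office reply, the vendor quote

Directly stated before the budget email: the out-of-office reply.
The calendar invite reaches the budget email via the calendar invite → the out-of-office reply → the budget email.
The vendor quote reaches the budget email via the vendor quote → the out-of-office reply → the budget email.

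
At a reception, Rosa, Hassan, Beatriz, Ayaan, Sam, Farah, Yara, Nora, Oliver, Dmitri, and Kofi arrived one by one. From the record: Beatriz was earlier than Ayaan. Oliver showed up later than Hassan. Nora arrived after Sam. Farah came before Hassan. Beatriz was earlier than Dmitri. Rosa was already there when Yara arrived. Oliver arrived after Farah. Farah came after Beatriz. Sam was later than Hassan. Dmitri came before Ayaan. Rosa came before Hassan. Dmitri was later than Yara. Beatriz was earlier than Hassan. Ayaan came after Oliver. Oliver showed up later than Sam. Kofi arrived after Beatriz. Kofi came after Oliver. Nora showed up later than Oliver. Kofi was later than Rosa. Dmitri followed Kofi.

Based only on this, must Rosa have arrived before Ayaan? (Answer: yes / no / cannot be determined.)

Chain the constraints: Rosa → Yara → Dmitri → Ayaan. Each link is directly stated, so Rosa comes before Ayaan.

yes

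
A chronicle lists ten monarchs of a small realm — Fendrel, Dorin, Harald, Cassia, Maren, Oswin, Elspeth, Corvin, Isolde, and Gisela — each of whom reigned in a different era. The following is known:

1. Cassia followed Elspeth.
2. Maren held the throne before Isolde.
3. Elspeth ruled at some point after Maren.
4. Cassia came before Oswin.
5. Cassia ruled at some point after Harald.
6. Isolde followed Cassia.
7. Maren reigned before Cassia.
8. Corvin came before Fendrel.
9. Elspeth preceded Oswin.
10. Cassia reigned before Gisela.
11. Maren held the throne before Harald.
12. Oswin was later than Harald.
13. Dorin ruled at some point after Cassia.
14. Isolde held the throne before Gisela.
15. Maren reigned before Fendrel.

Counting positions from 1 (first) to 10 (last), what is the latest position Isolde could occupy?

9

Isolde must come before Gisela — 1 ruler forced after them.
Everything else can be placed before Isolde in some valid order, so Isolde can sit as late as position 10 − 1 = 9.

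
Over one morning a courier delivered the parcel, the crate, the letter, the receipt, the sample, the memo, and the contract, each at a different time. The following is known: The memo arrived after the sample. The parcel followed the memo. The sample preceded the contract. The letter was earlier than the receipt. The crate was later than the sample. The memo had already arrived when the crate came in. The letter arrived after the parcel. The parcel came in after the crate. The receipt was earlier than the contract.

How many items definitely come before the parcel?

Directly stated before the parcel: the crate and the memo.
The sample reaches the parcel via the sample → the memo → the parcel.
That's the crate, the memo, and the sample — 3 in all.

3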